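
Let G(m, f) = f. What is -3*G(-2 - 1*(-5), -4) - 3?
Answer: 9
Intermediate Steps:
-3*G(-2 - 1*(-5), -4) - 3 = -3*(-4) - 3 = 12 - 3 = 9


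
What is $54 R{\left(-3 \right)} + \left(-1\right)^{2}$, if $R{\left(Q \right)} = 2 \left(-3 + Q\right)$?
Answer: $-647$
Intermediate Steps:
$R{\left(Q \right)} = -6 + 2 Q$
$54 R{\left(-3 \right)} + \left(-1\right)^{2} = 54 \left(-6 + 2 \left(-3\right)\right) + \left(-1\right)^{2} = 54 \left(-6 - 6\right) + 1 = 54 \left(-12\right) + 1 = -648 + 1 = -647$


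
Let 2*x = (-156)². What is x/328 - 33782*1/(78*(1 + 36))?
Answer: 1502272/59163 ≈ 25.392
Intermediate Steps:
x = 12168 (x = (½)*(-156)² = (½)*24336 = 12168)
x/328 - 33782*1/(78*(1 + 36)) = 12168/328 - 33782*1/(78*(1 + 36)) = 12168*(1/328) - 33782/(78*37) = 1521/41 - 33782/2886 = 1521/41 - 33782*1/2886 = 1521/41 - 16891/1443 = 1502272/59163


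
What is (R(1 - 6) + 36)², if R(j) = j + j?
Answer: 676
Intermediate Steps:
R(j) = 2*j
(R(1 - 6) + 36)² = (2*(1 - 6) + 36)² = (2*(-5) + 36)² = (-10 + 36)² = 26² = 676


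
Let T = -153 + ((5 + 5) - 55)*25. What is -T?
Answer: 1278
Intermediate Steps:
T = -1278 (T = -153 + (10 - 55)*25 = -153 - 45*25 = -153 - 1125 = -1278)
-T = -1*(-1278) = 1278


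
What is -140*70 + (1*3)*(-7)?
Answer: -9821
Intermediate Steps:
-140*70 + (1*3)*(-7) = -9800 + 3*(-7) = -9800 - 21 = -9821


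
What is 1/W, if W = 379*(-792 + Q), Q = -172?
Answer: -1/365356 ≈ -2.7371e-6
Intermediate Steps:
W = -365356 (W = 379*(-792 - 172) = 379*(-964) = -365356)
1/W = 1/(-365356) = -1/365356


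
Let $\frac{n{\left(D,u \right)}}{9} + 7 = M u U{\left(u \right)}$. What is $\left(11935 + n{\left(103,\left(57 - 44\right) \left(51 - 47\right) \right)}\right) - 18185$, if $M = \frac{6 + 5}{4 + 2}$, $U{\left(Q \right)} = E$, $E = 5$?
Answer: $-2023$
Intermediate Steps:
$U{\left(Q \right)} = 5$
$M = \frac{11}{6} \approx 1.8333$
$n{\left(D,u \right)} = -63 + \frac{165 u}{2}$ ($n{\left(D,u \right)} = -63 + 9 \frac{11 u}{6} \cdot 5 = -63 + 9 \frac{55 u}{6} = -63 + \frac{165 u}{2}$)
$\left(11935 + n{\left(103,\left(57 - 44\right) \left(51 - 47\right) \right)}\right) - 18185 = \left(11935 - \left(63 - \frac{165 \left(57 - 44\right) \left(51 - 47\right)}{2}\right)\right) - 18185 = \left(11935 - \left(63 - \frac{165 \cdot 13 \cdot 4}{2}\right)\right) - 18185 = \left(11935 + \left(-63 + \frac{165}{2} \cdot 52\right)\right) - 18185 = \left(11935 + \left(-63 + 4290\right)\right) - 18185 = \left(11935 + 4227\right) - 18185 = 16162 - 18185 = -2023$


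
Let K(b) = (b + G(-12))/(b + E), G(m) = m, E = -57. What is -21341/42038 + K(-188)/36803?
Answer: -38483546807/75809101186 ≈ -0.50764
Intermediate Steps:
K(b) = (-12 + b)/(-57 + b) (K(b) = (b - 12)/(b - 57) = (-12 + b)/(-57 + b))
-21341/42038 + K(-188)/36803 = -21341/42038 + ((-12 - 188)/(-57 - 188))/36803 = -21341*1/42038 + (-200/(-245))*(1/36803) = -21341/42038 - 1/245*(-200)*(1/36803) = -21341/42038 + (40/49)*(1/36803) = -21341/42038 + 40/1803347 = -38483546807/75809101186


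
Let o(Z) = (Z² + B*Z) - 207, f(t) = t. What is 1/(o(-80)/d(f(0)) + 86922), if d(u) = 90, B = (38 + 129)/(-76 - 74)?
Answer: 1350/117438931 ≈ 1.1495e-5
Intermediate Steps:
B = -167/150 (B = 167/(-150) = 167*(-1/150) = -167/150 ≈ -1.1133)
o(Z) = -207 + Z² - 167*Z/150 (o(Z) = (Z² - 167*Z/150) - 207 = -207 + Z² - 167*Z/150)
1/(o(-80)/d(f(0)) + 86922) = 1/((-207 + (-80)² - 167/150*(-80))/90 + 86922) = 1/((-207 + 6400 + 1336/15)*(1/90) + 86922) = 1/((94231/15)*(1/90) + 86922) = 1/(94231/1350 + 86922) = 1/(117438931/1350) = 1350/117438931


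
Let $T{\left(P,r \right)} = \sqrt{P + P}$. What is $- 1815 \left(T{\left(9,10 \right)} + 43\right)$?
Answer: $-78045 - 5445 \sqrt{2} \approx -85745.0$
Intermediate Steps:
$T{\left(P,r \right)} = \sqrt{2} \sqrt{P}$ ($T{\left(P,r \right)} = \sqrt{2 P} = \sqrt{2} \sqrt{P}$)
$- 1815 \left(T{\left(9,10 \right)} + 43\right) = - 1815 \left(\sqrt{2} \sqrt{9} + 43\right) = - 1815 \left(\sqrt{2} \cdot 3 + 43\right) = - 1815 \left(3 \sqrt{2} + 43\right) = - 1815 \left(43 + 3 \sqrt{2}\right) = -78045 - 5445 \sqrt{2}$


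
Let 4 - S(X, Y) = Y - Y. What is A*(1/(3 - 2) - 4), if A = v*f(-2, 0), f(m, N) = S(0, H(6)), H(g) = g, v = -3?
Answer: 36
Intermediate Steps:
S(X, Y) = 4 (S(X, Y) = 4 - (Y - Y) = 4 - 1*0 = 4 + 0 = 4)
f(m, N) = 4
A = -12 (A = -3*4 = -12)
A*(1/(3 - 2) - 4) = -12*(1/(3 - 2) - 4) = -12*(1/1 - 4) = -12*(1 - 4) = -12*(-3) = 36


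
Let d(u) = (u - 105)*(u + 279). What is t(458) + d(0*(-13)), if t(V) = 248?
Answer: -29047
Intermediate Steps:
d(u) = (-105 + u)*(279 + u)
t(458) + d(0*(-13)) = 248 + (-29295 + (0*(-13))² + 174*(0*(-13))) = 248 + (-29295 + 0² + 174*0) = 248 + (-29295 + 0 + 0) = 248 - 29295 = -29047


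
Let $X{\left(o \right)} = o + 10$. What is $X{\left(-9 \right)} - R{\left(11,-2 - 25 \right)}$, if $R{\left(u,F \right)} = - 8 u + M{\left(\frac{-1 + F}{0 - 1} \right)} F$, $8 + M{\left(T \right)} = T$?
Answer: $629$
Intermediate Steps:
$M{\left(T \right)} = -8 + T$
$X{\left(o \right)} = 10 + o$
$R{\left(u,F \right)} = - 8 u + F \left(-7 - F\right)$ ($R{\left(u,F \right)} = - 8 u + \left(-8 + \frac{-1 + F}{0 - 1}\right) F = - 8 u + \left(-8 + \frac{-1 + F}{-1}\right) F = - 8 u + \left(-8 + \left(-1 + F\right) \left(-1\right)\right) F = - 8 u + \left(-8 - \left(-1 + F\right)\right) F = - 8 u + \left(-7 - F\right) F = - 8 u + F \left(-7 - F\right)$)
$X{\left(-9 \right)} - R{\left(11,-2 - 25 \right)} = \left(10 - 9\right) - \left(\left(-8\right) 11 - \left(-2 - 25\right) \left(7 - 27\right)\right) = 1 - \left(-88 - \left(-2 - 25\right) \left(7 - 27\right)\right) = 1 - \left(-88 - - 27 \left(7 - 27\right)\right) = 1 - \left(-88 - \left(-27\right) \left(-20\right)\right) = 1 - \left(-88 - 540\right) = 1 - -628 = 1 + 628 = 629$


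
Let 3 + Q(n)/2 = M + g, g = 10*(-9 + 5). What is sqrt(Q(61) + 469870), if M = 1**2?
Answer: sqrt(469786) ≈ 685.41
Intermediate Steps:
M = 1
g = -40 (g = 10*(-4) = -40)
Q(n) = -84 (Q(n) = -6 + 2*(1 - 40) = -6 + 2*(-39) = -6 - 78 = -84)
sqrt(Q(61) + 469870) = sqrt(-84 + 469870) = sqrt(469786)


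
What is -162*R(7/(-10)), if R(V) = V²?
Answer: -3969/50 ≈ -79.380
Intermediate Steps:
-162*R(7/(-10)) = -162*(7/(-10))² = -162*(7*(-⅒))² = -162*(-7/10)² = -162*49/100 = -3969/50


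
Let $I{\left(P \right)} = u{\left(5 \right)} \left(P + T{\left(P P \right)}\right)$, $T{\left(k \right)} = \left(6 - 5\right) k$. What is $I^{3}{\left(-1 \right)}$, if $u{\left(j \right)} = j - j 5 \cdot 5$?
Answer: $0$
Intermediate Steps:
$T{\left(k \right)} = k$ ($T{\left(k \right)} = 1 k = k$)
$u{\left(j \right)} = - 24 j$ ($u{\left(j \right)} = j - 5 j 5 = j - 25 j = - 24 j$)
$I{\left(P \right)} = - 120 P - 120 P^{2}$ ($I{\left(P \right)} = \left(-24\right) 5 \left(P + P P\right) = - 120 \left(P + P^{2}\right) = - 120 P - 120 P^{2}$)
$I^{3}{\left(-1 \right)} = \left(120 \left(-1\right) \left(-1 - -1\right)\right)^{3} = \left(120 \left(-1\right) \left(-1 + 1\right)\right)^{3} = \left(120 \left(-1\right) 0\right)^{3} = 0^{3} = 0$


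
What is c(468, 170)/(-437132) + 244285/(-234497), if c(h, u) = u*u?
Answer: -28390438480/25626535651 ≈ -1.1079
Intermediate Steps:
c(h, u) = u²
c(468, 170)/(-437132) + 244285/(-234497) = 170²/(-437132) + 244285/(-234497) = 28900*(-1/437132) + 244285*(-1/234497) = -7225/109283 - 244285/234497 = -28390438480/25626535651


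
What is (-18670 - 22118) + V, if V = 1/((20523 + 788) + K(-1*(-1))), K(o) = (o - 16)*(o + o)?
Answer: -868009427/21281 ≈ -40788.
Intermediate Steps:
K(o) = 2*o*(-16 + o) (K(o) = (-16 + o)*(2*o) = 2*o*(-16 + o))
V = 1/21281 (V = 1/((20523 + 788) + 2*(-1*(-1))*(-16 - 1*(-1))) = 1/(21311 + 2*1*(-16 + 1)) = 1/(21311 + 2*1*(-15)) = 1/(21311 - 30) = 1/21281 ≈ 4.6990e-5)
(-18670 - 22118) + V = (-18670 - 22118) + 1/21281 = -40788 + 1/21281 = -868009427/21281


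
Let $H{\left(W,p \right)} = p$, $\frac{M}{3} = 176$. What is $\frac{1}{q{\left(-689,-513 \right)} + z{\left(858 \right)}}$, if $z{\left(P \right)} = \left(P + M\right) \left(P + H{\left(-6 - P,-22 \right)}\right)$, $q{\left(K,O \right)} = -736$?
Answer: $\frac{1}{1157960} \approx 8.6359 \cdot 10^{-7}$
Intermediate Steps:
$M = 528$ ($M = 3 \cdot 176 = 528$)
$z{\left(P \right)} = \left(-22 + P\right) \left(528 + P\right)$ ($z{\left(P \right)} = \left(P + 528\right) \left(P - 22\right) = \left(528 + P\right) \left(-22 + P\right) = \left(-22 + P\right) \left(528 + P\right)$)
$\frac{1}{q{\left(-689,-513 \right)} + z{\left(858 \right)}} = \frac{1}{-736 + \left(-11616 + 858^{2} + 506 \cdot 858\right)} = \frac{1}{-736 + \left(-11616 + 736164 + 434148\right)} = \frac{1}{-736 + 1158696} = \frac{1}{1157960}$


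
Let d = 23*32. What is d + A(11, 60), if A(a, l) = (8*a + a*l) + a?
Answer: 1495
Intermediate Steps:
A(a, l) = 9*a + a*l
d = 736
d + A(11, 60) = 736 + 11*(9 + 60) = 736 + 11*69 = 736 + 759 = 1495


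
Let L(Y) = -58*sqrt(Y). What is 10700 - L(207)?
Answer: 10700 + 174*sqrt(23) ≈ 11534.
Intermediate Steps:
10700 - L(207) = 10700 - (-58)*sqrt(207) = 10700 - (-58)*3*sqrt(23) = 10700 - (-174)*sqrt(23) = 10700 + 174*sqrt(23)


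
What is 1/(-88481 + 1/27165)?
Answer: -27165/2403586364 ≈ -1.1302e-5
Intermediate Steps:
1/(-88481 + 1/27165) = 1/(-2403586364/27165) = -27165/2403586364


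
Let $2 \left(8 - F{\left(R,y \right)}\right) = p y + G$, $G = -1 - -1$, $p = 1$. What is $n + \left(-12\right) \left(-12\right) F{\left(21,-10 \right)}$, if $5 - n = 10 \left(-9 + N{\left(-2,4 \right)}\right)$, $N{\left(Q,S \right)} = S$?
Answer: $1927$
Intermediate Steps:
$G = 0$ ($G = -1 + 1 = 0$)
$F{\left(R,y \right)} = 8 - \frac{y}{2}$ ($F{\left(R,y \right)} = 8 - \frac{1 y + 0}{2} = 8 - \frac{y + 0}{2} = 8 - \frac{y}{2}$)
$n = 55$ ($n = 5 - 10 \left(-9 + 4\right) = 5 - 10 \left(-5\right) = 5 - -50 = 5 + 50 = 55$)
$n + \left(-12\right) \left(-12\right) F{\left(21,-10 \right)} = 55 + \left(-12\right) \left(-12\right) \left(8 - -5\right) = 55 + 144 \left(8 + 5\right) = 55 + 144 \cdot 13 = 55 + 1872 = 1927$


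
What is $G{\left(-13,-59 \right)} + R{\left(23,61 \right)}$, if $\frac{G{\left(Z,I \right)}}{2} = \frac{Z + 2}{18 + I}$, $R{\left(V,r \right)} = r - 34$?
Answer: $\frac{1129}{41} \approx 27.537$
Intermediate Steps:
$R{\left(V,r \right)} = -34 + r$
$G{\left(Z,I \right)} = \frac{2 \left(2 + Z\right)}{18 + I}$ ($G{\left(Z,I \right)} = 2 \frac{Z + 2}{18 + I} = 2 \frac{2 + Z}{18 + I} = \frac{2 \left(2 + Z\right)}{18 + I}$)
$G{\left(-13,-59 \right)} + R{\left(23,61 \right)} = \frac{2 \left(2 - 13\right)}{18 - 59} + \left(-34 + 61\right) = 2 \frac{1}{-41} \left(-11\right) + 27 = 2 \left(- \frac{1}{41}\right) \left(-11\right) + 27 = \frac{22}{41} + 27 = \frac{1129}{41}$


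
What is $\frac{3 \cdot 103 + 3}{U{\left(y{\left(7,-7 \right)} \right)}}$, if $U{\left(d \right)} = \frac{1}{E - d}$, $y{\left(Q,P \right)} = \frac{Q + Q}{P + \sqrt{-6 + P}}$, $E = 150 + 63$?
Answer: $\frac{2075424}{31} + \frac{2184 i \sqrt{13}}{31} \approx 66949.0 + 254.02 i$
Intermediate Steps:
$E = 213$
$y{\left(Q,P \right)} = \frac{2 Q}{P + \sqrt{-6 + P}}$
$U{\left(d \right)} = \frac{1}{213 - d}$
$\frac{3 \cdot 103 + 3}{U{\left(y{\left(7,-7 \right)} \right)}} = \frac{3 \cdot 103 + 3}{\left(-1\right) \frac{1}{-213 + 2 \cdot 7 \frac{1}{-7 + \sqrt{-6 - 7}}}} = \frac{309 + 3}{\left(-1\right) \frac{1}{-213 + 2 \cdot 7 \frac{1}{-7 + \sqrt{-13}}}} = \frac{312}{\left(-1\right) \frac{1}{-213 + 2 \cdot 7 \frac{1}{-7 + i \sqrt{13}}}} = \frac{312}{\left(-1\right) \frac{1}{-213 + \frac{14}{-7 + i \sqrt{13}}}} = 312 \left(213 - \frac{14}{-7 + i \sqrt{13}}\right) = 66456 - \frac{4368}{-7 + i \sqrt{13}}$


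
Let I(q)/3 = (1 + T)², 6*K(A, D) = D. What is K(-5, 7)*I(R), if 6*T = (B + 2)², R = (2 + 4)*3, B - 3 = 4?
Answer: 5887/8 ≈ 735.88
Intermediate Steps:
B = 7 (B = 3 + 4 = 7)
R = 18 (R = 6*3 = 18)
K(A, D) = D/6
T = 27/2 (T = (7 + 2)²/6 = (⅙)*9² = (⅙)*81 = 27/2 ≈ 13.500)
I(q) = 2523/4 (I(q) = 3*(1 + 27/2)² = 3*(29/2)² = 3*(841/4) = 2523/4)
K(-5, 7)*I(R) = ((⅙)*7)*(2523/4) = (7/6)*(2523/4) = 5887/8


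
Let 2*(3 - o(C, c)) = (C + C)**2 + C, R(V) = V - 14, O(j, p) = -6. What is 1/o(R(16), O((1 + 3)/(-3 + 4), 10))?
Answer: -1/6 ≈ -0.16667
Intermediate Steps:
R(V) = -14 + V
o(C, c) = 3 - 2*C**2 - C/2 (o(C, c) = 3 - ((C + C)**2 + C)/2 = 3 - ((2*C)**2 + C)/2 = 3 - (4*C**2 + C)/2 = 3 - (C + 4*C**2)/2 = 3 + (-2*C**2 - C/2) = 3 - 2*C**2 - C/2)
1/o(R(16), O((1 + 3)/(-3 + 4), 10)) = 1/(3 - 2*(-14 + 16)**2 - (-14 + 16)/2) = 1/(3 - 2*2**2 - 1/2*2) = 1/(3 - 2*4 - 1) = 1/(3 - 8 - 1) = 1/(-6) = -1/6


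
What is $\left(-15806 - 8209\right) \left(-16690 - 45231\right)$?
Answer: $1487032815$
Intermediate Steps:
$\left(-15806 - 8209\right) \left(-16690 - 45231\right) = \left(-24015\right) \left(-61921\right) = 1487032815$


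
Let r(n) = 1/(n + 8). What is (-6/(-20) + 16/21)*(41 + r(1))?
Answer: 8251/189 ≈ 43.656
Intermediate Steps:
r(n) = 1/(8 + n)
(-6/(-20) + 16/21)*(41 + r(1)) = (-6/(-20) + 16/21)*(41 + 1/(8 + 1)) = (-6*(-1/20) + 16*(1/21))*(41 + 1/9) = (3/10 + 16/21)*(41 + ⅑) = (223/210)*(370/9) = 8251/189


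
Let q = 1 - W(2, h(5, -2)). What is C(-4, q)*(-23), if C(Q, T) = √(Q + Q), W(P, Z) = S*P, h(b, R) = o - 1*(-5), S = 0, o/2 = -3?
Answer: -46*I*√2 ≈ -65.054*I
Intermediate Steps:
o = -6 (o = 2*(-3) = -6)
h(b, R) = -1 (h(b, R) = -6 - 1*(-5) = -6 + 5 = -1)
W(P, Z) = 0 (W(P, Z) = 0*P = 0)
q = 1 (q = 1 - 1*0 = 1 + 0 = 1)
C(Q, T) = √2*√Q (C(Q, T) = √(2*Q) = √2*√Q)
C(-4, q)*(-23) = (√2*√(-4))*(-23) = (√2*(2*I))*(-23) = (2*I*√2)*(-23) = -46*I*√2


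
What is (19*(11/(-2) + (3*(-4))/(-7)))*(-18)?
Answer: 9063/7 ≈ 1294.7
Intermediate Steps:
(19*(11/(-2) + (3*(-4))/(-7)))*(-18) = (19*(11*(-½) - 12*(-⅐)))*(-18) = (19*(-11/2 + 12/7))*(-18) = (19*(-53/14))*(-18) = -1007/14*(-18) = 9063/7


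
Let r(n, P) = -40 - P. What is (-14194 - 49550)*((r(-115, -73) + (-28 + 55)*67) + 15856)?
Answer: -1128141312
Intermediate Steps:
(-14194 - 49550)*((r(-115, -73) + (-28 + 55)*67) + 15856) = (-14194 - 49550)*(((-40 - 1*(-73)) + (-28 + 55)*67) + 15856) = -63744*(((-40 + 73) + 27*67) + 15856) = -63744*((33 + 1809) + 15856) = -63744*(1842 + 15856) = -63744*17698 = -1128141312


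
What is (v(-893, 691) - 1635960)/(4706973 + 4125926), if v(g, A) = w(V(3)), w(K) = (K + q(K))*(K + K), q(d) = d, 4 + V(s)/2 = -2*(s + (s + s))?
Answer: -1628216/8832899 ≈ -0.18434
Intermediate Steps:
V(s) = -8 - 12*s (V(s) = -8 + 2*(-2*(s + (s + s))) = -8 + 2*(-2*(s + 2*s)) = -8 + 2*(-6*s) = -8 - 12*s)
w(K) = 4*K² (w(K) = (K + K)*(K + K) = (2*K)*(2*K) = 4*K²)
v(g, A) = 7744 (v(g, A) = 4*(-8 - 12*3)² = 4*(-8 - 36)² = 4*(-44)² = 4*1936 = 7744)
(v(-893, 691) - 1635960)/(4706973 + 4125926) = (7744 - 1635960)/(4706973 + 4125926) = -1628216/8832899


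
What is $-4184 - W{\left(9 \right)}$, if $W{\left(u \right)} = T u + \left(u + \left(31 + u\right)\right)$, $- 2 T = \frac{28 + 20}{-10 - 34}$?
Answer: $- \frac{46617}{11} \approx -4237.9$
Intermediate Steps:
$T = \frac{6}{11}$ ($T = - \frac{\left(28 + 20\right) \frac{1}{-10 - 34}}{2} = - \frac{48 \frac{1}{-44}}{2} = - \frac{48 \left(- \frac{1}{44}\right)}{2} = \left(- \frac{1}{2}\right) \left(- \frac{12}{11}\right) = \frac{6}{11} \approx 0.54545$)
$W{\left(u \right)} = 31 + \frac{28 u}{11}$ ($W{\left(u \right)} = \frac{6 u}{11} + \left(u + \left(31 + u\right)\right) = \frac{6 u}{11} + \left(31 + 2 u\right) = 31 + \frac{28 u}{11}$)
$-4184 - W{\left(9 \right)} = -4184 - \left(31 + \frac{28}{11} \cdot 9\right) = -4184 - \left(31 + \frac{252}{11}\right) = -4184 - \frac{593}{11} = - \frac{46617}{11}$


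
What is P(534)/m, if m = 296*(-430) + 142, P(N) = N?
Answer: -267/63569 ≈ -0.0042002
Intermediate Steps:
m = -127138 (m = -127280 + 142 = -127138)
P(534)/m = 534/(-127138) = 534*(-1/127138) = -267/63569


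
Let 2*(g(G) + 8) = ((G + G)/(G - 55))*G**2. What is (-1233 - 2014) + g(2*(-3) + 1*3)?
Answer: -188763/58 ≈ -3254.5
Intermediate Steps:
g(G) = -8 + G**3/(-55 + G) (g(G) = -8 + (((G + G)/(G - 55))*G**2)/2 = -8 + (((2*G)/(-55 + G))*G**2)/2 = -8 + ((2*G/(-55 + G))*G**2)/2 = -8 + (2*G**3/(-55 + G))/2 = -8 + G**3/(-55 + G))
(-1233 - 2014) + g(2*(-3) + 1*3) = (-1233 - 2014) + (440 + (2*(-3) + 1*3)**3 - 8*(2*(-3) + 1*3))/(-55 + (2*(-3) + 1*3)) = -3247 + (440 + (-6 + 3)**3 - 8*(-6 + 3))/(-55 + (-6 + 3)) = -3247 + (440 + (-3)**3 - 8*(-3))/(-55 - 3) = -3247 + (440 - 27 + 24)/(-58) = -3247 - 1/58*437 = -3247 - 437/58 = -188763/58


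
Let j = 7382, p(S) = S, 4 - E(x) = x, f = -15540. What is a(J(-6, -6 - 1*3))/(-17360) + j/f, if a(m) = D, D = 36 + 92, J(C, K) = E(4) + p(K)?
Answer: -116197/240870 ≈ -0.48241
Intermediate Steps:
E(x) = 4 - x
J(C, K) = K (J(C, K) = (4 - 1*4) + K = (4 - 4) + K = 0 + K = K)
D = 128
a(m) = 128
a(J(-6, -6 - 1*3))/(-17360) + j/f = 128/(-17360) + 7382/(-15540) = 128*(-1/17360) + 7382*(-1/15540) = -8/1085 - 3691/7770 = -116197/240870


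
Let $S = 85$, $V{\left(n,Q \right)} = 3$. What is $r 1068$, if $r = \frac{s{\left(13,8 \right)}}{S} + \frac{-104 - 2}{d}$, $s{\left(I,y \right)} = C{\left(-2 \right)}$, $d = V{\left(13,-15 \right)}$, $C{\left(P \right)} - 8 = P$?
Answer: $- \frac{3201152}{85} \approx -37661.0$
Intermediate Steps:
$C{\left(P \right)} = 8 + P$
$d = 3$
$s{\left(I,y \right)} = 6$ ($s{\left(I,y \right)} = 8 - 2 = 6$)
$r = - \frac{8992}{255}$ ($r = \frac{6}{85} + \frac{-104 - 2}{3} = 6 \cdot \frac{1}{85} + \left(-104 - 2\right) \frac{1}{3} = \frac{6}{85} - \frac{106}{3} = - \frac{8992}{255} \approx -35.263$)
$r 1068 = \left(- \frac{8992}{255}\right) 1068 = - \frac{3201152}{85}$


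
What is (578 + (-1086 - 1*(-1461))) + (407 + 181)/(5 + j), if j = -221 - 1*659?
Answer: 119041/125 ≈ 952.33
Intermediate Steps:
j = -880 (j = -221 - 659 = -880)
(578 + (-1086 - 1*(-1461))) + (407 + 181)/(5 + j) = (578 + (-1086 - 1*(-1461))) + (407 + 181)/(5 - 880) = (578 + (-1086 + 1461)) + 588/(-875) = (578 + 375) + 588*(-1/875) = 953 - 84/125 = 119041/125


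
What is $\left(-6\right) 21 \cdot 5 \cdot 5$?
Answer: $-3150$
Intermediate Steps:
$\left(-6\right) 21 \cdot 5 \cdot 5 = \left(-126\right) 25 = -3150$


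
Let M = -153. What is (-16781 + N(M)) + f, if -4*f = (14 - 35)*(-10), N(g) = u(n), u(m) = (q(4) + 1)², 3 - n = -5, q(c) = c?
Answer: -33617/2 ≈ -16809.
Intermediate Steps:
n = 8 (n = 3 - 1*(-5) = 3 + 5 = 8)
u(m) = 25 (u(m) = (4 + 1)² = 5² = 25)
N(g) = 25
f = -105/2 (f = -(14 - 35)*(-10)/4 = -(-21)*(-10)/4 = -¼*210 = -105/2 ≈ -52.500)
(-16781 + N(M)) + f = (-16781 + 25) - 105/2 = -16756 - 105/2 = -33617/2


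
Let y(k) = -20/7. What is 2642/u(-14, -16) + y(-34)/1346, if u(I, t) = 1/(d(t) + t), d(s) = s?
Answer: -398286794/4711 ≈ -84544.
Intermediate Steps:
y(k) = -20/7 (y(k) = -20*⅐ = -20/7)
u(I, t) = 1/(2*t) (u(I, t) = 1/(t + t) = 1/(2*t))
2642/u(-14, -16) + y(-34)/1346 = 2642/(((½)/(-16))) - 20/7/1346 = 2642/(((½)*(-1/16))) - 20/7*1/1346 = 2642/(-1/32) - 10/4711 = 2642*(-32) - 10/4711 = -84544 - 10/4711 = -398286794/4711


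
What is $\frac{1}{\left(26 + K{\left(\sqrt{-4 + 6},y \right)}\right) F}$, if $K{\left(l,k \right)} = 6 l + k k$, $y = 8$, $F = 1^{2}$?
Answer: $\frac{5}{446} - \frac{\sqrt{2}}{1338} \approx 0.010154$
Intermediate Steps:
$F = 1$
$K{\left(l,k \right)} = k^{2} + 6 l$ ($K{\left(l,k \right)} = 6 l + k^{2} = k^{2} + 6 l$)
$\frac{1}{\left(26 + K{\left(\sqrt{-4 + 6},y \right)}\right) F} = \frac{1}{\left(26 + \left(8^{2} + 6 \sqrt{-4 + 6}\right)\right) 1} = \frac{1}{\left(26 + \left(64 + 6 \sqrt{2}\right)\right) 1} = \frac{1}{\left(90 + 6 \sqrt{2}\right) 1} = \frac{1}{90 + 6 \sqrt{2}}$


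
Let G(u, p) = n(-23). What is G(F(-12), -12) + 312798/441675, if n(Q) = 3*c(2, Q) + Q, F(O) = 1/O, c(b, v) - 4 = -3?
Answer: -2840234/147225 ≈ -19.292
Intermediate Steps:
c(b, v) = 1 (c(b, v) = 4 - 3 = 1)
n(Q) = 3 + Q (n(Q) = 3*1 + Q = 3 + Q)
G(u, p) = -20 (G(u, p) = 3 - 23 = -20)
G(F(-12), -12) + 312798/441675 = -20 + 312798/441675 = -20 + 312798*(1/441675) = -20 + 104266/147225 = -2840234/147225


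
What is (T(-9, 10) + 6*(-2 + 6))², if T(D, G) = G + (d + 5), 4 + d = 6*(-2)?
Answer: 529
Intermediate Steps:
d = -16 (d = -4 + 6*(-2) = -4 - 12 = -16)
T(D, G) = -11 + G (T(D, G) = G + (-16 + 5) = G - 11 = -11 + G)
(T(-9, 10) + 6*(-2 + 6))² = ((-11 + 10) + 6*(-2 + 6))² = (-1 + 6*4)² = (-1 + 24)² = 23² = 529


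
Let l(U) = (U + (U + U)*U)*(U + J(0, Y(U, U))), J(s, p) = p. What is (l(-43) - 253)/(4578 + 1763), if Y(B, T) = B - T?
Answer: -157418/6341 ≈ -24.825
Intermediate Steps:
l(U) = U*(U + 2*U²) (l(U) = (U + (U + U)*U)*(U + (U - U)) = (U + (2*U)*U)*(U + 0) = (U + 2*U²)*U = U*(U + 2*U²))
(l(-43) - 253)/(4578 + 1763) = ((-43)²*(1 + 2*(-43)) - 253)/(4578 + 1763) = (1849*(1 - 86) - 253)/6341 = (1849*(-85) - 253)*(1/6341) = (-157165 - 253)*(1/6341) = -157418*1/6341 = -157418/6341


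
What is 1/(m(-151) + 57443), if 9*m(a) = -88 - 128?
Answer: 1/57419 ≈ 1.7416e-5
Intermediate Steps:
m(a) = -24 (m(a) = (-88 - 128)/9 = (⅑)*(-216) = -24)
1/(m(-151) + 57443) = 1/(-24 + 57443) = 1/57419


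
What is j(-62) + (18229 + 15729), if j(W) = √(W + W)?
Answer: 33958 + 2*I*√31 ≈ 33958.0 + 11.136*I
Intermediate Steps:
j(W) = √2*√W (j(W) = √(2*W) = √2*√W)
j(-62) + (18229 + 15729) = √2*√(-62) + (18229 + 15729) = √2*(I*√62) + 33958 = 2*I*√31 + 33958 = 33958 + 2*I*√31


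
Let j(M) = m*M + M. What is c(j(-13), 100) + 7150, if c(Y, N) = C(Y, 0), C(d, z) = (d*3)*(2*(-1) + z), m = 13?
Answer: 8242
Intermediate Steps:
j(M) = 14*M (j(M) = 13*M + M = 14*M)
C(d, z) = 3*d*(-2 + z) (C(d, z) = (3*d)*(-2 + z) = 3*d*(-2 + z))
c(Y, N) = -6*Y (c(Y, N) = 3*Y*(-2 + 0) = 3*Y*(-2) = -6*Y)
c(j(-13), 100) + 7150 = -84*(-13) + 7150 = -6*(-182) + 7150 = 1092 + 7150 = 8242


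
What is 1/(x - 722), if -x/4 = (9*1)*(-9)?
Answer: -1/398 ≈ -0.0025126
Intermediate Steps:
x = 324 (x = -4*9*1*(-9) = -36*(-9) = -4*(-81) = 324)
1/(x - 722) = 1/(324 - 722) = 1/(-398) = -1/398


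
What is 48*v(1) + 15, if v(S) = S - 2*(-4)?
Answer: 447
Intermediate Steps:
v(S) = 8 + S (v(S) = S + 8 = 8 + S)
48*v(1) + 15 = 48*(8 + 1) + 15 = 48*9 + 15 = 432 + 15 = 447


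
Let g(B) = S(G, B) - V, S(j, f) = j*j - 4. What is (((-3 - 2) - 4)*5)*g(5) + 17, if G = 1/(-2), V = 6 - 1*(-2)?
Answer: 2183/4 ≈ 545.75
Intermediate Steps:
V = 8 (V = 6 + 2 = 8)
G = -½ ≈ -0.50000
S(j, f) = -4 + j² (S(j, f) = j² - 4 = -4 + j²)
g(B) = -47/4 (g(B) = (-4 + (-½)²) - 1*8 = (-4 + ¼) - 8 = -15/4 - 8 = -47/4)
(((-3 - 2) - 4)*5)*g(5) + 17 = (((-3 - 2) - 4)*5)*(-47/4) + 17 = ((-5 - 4)*5)*(-47/4) + 17 = -9*5*(-47/4) + 17 = -45*(-47/4) + 17 = 2115/4 + 17 = 2183/4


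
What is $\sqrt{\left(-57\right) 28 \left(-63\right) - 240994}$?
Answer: $i \sqrt{140446} \approx 374.76 i$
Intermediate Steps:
$\sqrt{\left(-57\right) 28 \left(-63\right) - 240994} = \sqrt{\left(-1596\right) \left(-63\right) - 240994} = \sqrt{100548 - 240994} = \sqrt{-140446} = i \sqrt{140446}$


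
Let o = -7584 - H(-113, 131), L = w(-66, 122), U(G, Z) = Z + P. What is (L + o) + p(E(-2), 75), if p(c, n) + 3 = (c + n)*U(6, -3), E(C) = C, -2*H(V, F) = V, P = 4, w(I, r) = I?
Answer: -15273/2 ≈ -7636.5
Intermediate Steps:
U(G, Z) = 4 + Z (U(G, Z) = Z + 4 = 4 + Z)
L = -66
H(V, F) = -V/2
p(c, n) = -3 + c + n (p(c, n) = -3 + (c + n)*(4 - 3) = -3 + (c + n)*1 = -3 + (c + n) = -3 + c + n)
o = -15281/2 (o = -7584 - (-1)*(-113)/2 = -7584 - 1*113/2 = -7584 - 113/2 = -15281/2 ≈ -7640.5)
(L + o) + p(E(-2), 75) = (-66 - 15281/2) + (-3 - 2 + 75) = -15413/2 + 70 = -15273/2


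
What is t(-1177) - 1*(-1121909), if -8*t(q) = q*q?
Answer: 7589943/8 ≈ 9.4874e+5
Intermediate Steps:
t(q) = -q**2/8 (t(q) = -q*q/8 = -q**2/8)
t(-1177) - 1*(-1121909) = -1/8*(-1177)**2 - 1*(-1121909) = -1/8*1385329 + 1121909 = -1385329/8 + 1121909 = 7589943/8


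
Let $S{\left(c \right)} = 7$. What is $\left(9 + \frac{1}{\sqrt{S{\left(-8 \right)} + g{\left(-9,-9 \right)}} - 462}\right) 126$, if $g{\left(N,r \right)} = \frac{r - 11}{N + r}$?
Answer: $\frac{2177802774}{1920923} - \frac{378 \sqrt{73}}{1920923} \approx 1133.7$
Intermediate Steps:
$g{\left(N,r \right)} = \frac{-11 + r}{N + r}$
$\left(9 + \frac{1}{\sqrt{S{\left(-8 \right)} + g{\left(-9,-9 \right)}} - 462}\right) 126 = \left(9 + \frac{1}{\sqrt{7 + \frac{-11 - 9}{-9 - 9}} - 462}\right) 126 = \left(9 + \frac{1}{\sqrt{7 + \frac{1}{-18} \left(-20\right)} - 462}\right) 126 = \left(9 + \frac{1}{\sqrt{7 - - \frac{10}{9}} - 462}\right) 126 = \left(9 + \frac{1}{\sqrt{7 + \frac{10}{9}} - 462}\right) 126 = \left(9 + \frac{1}{\sqrt{\frac{73}{9}} - 462}\right) 126 = \left(9 + \frac{1}{\frac{\sqrt{73}}{3} - 462}\right) 126 = \left(9 + \frac{1}{-462 + \frac{\sqrt{73}}{3}}\right) 126 = 1134 + \frac{126}{-462 + \frac{\sqrt{73}}{3}}$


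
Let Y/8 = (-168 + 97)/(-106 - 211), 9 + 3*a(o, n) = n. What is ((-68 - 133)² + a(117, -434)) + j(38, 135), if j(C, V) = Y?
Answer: 38282624/951 ≈ 40255.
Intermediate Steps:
a(o, n) = -3 + n/3
Y = 568/317 (Y = 8*((-168 + 97)/(-106 - 211)) = 8*(-71/(-317)) = 8*(-71*(-1/317)) = 8*(71/317) = 568/317 ≈ 1.7918)
j(C, V) = 568/317
((-68 - 133)² + a(117, -434)) + j(38, 135) = ((-68 - 133)² + (-3 + (⅓)*(-434))) + 568/317 = ((-201)² + (-3 - 434/3)) + 568/317 = (40401 - 443/3) + 568/317 = 120760/3 + 568/317 = 38282624/951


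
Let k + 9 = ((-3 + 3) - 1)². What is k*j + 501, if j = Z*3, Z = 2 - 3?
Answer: 525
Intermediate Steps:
k = -8 (k = -9 + ((-3 + 3) - 1)² = -9 + (0 - 1)² = -9 + (-1)² = -9 + 1 = -8)
Z = -1
j = -3 (j = -1*3 = -3)
k*j + 501 = -8*(-3) + 501 = 24 + 501 = 525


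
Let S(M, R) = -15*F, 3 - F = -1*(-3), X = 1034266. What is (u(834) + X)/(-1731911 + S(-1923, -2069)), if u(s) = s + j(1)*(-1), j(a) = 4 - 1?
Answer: -1035097/1731911 ≈ -0.59766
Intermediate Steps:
j(a) = 3
F = 0 (F = 3 - (-1)*(-3) = 3 - 1*3 = 3 - 3 = 0)
u(s) = -3 + s (u(s) = s + 3*(-1) = s - 3 = -3 + s)
S(M, R) = 0 (S(M, R) = -15*0 = 0)
(u(834) + X)/(-1731911 + S(-1923, -2069)) = ((-3 + 834) + 1034266)/(-1731911 + 0) = (831 + 1034266)/(-1731911) = 1035097*(-1/1731911) = -1035097/1731911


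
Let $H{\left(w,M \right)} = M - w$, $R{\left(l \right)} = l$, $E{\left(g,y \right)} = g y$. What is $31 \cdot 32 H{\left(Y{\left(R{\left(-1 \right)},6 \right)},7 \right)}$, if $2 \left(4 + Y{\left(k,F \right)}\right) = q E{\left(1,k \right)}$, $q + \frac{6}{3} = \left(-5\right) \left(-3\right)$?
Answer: $17360$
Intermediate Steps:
$q = 13$ ($q = -2 - -15 = -2 + 15 = 13$)
$Y{\left(k,F \right)} = -4 + \frac{13 k}{2}$ ($Y{\left(k,F \right)} = -4 + \frac{13 \cdot 1 k}{2} = -4 + \frac{13 k}{2}$)
$31 \cdot 32 H{\left(Y{\left(R{\left(-1 \right)},6 \right)},7 \right)} = 31 \cdot 32 \left(7 - \left(-4 + \frac{13}{2} \left(-1\right)\right)\right) = 992 \left(7 - \left(-4 - \frac{13}{2}\right)\right) = 992 \left(7 - - \frac{21}{2}\right) = 992 \left(7 + \frac{21}{2}\right) = 992 \cdot \frac{35}{2} = 17360$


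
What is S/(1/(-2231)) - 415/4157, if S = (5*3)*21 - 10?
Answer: -2828651850/4157 ≈ -6.8046e+5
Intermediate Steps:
S = 305 (S = 15*21 - 10 = 315 - 10 = 305)
S/(1/(-2231)) - 415/4157 = 305/(1/(-2231)) - 415/4157 = 305/(-1/2231) - 415*1/4157 = 305*(-2231) - 415/4157 = -680455 - 415/4157 = -2828651850/4157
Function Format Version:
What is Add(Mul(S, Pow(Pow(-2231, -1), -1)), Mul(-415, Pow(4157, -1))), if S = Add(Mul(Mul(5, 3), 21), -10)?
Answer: Rational(-2828651850, 4157) ≈ -6.8046e+5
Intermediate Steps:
S = 305 (S = Add(Mul(15, 21), -10) = Add(315, -10) = 305)
Add(Mul(S, Pow(Pow(-2231, -1), -1)), Mul(-415, Pow(4157, -1))) = Add(Mul(305, Pow(Pow(-2231, -1), -1)), Mul(-415, Pow(4157, -1))) = Add(Mul(305, Pow(Rational(-1, 2231), -1)), Mul(-415, Rational(1, 4157))) = Add(Mul(305, -2231), Rational(-415, 4157)) = Add(-680455, Rational(-415, 4157)) = Rational(-2828651850, 4157)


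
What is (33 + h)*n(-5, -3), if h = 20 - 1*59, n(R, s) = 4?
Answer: -24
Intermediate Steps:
h = -39 (h = 20 - 59 = -39)
(33 + h)*n(-5, -3) = (33 - 39)*4 = -6*4 = -24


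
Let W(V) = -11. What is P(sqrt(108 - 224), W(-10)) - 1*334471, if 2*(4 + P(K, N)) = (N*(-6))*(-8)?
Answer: -334739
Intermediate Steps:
P(K, N) = -4 + 24*N (P(K, N) = -4 + ((N*(-6))*(-8))/2 = -4 + (-6*N*(-8))/2 = -4 + (48*N)/2 = -4 + 24*N)
P(sqrt(108 - 224), W(-10)) - 1*334471 = (-4 + 24*(-11)) - 1*334471 = (-4 - 264) - 334471 = -268 - 334471 = -334739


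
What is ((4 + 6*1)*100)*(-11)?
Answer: -11000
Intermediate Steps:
((4 + 6*1)*100)*(-11) = ((4 + 6)*100)*(-11) = (10*100)*(-11) = 1000*(-11) = -11000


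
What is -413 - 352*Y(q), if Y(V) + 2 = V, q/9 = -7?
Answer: 22467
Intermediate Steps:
q = -63 (q = 9*(-7) = -63)
Y(V) = -2 + V
-413 - 352*Y(q) = -413 - 352*(-2 - 63) = -413 - 352*(-65) = -413 + 22880 = 22467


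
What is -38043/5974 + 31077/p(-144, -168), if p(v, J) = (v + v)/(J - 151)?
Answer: 3289592721/95584 ≈ 34416.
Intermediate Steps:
p(v, J) = 2*v/(-151 + J) (p(v, J) = (2*v)/(-151 + J) = 2*v/(-151 + J))
-38043/5974 + 31077/p(-144, -168) = -38043/5974 + 31077/((2*(-144)/(-151 - 168))) = -38043*1/5974 + 31077/((2*(-144)/(-319))) = -38043/5974 + 31077/((2*(-144)*(-1/319))) = -38043/5974 + 31077/(288/319) = -38043/5974 + 31077*(319/288) = -38043/5974 + 1101507/32 = 3289592721/95584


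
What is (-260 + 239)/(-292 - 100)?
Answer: 3/56 ≈ 0.053571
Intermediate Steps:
(-260 + 239)/(-292 - 100) = -21/(-392) = -21*(-1/392) = 3/56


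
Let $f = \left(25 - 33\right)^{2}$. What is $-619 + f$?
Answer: $-555$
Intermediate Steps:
$f = 64$ ($f = \left(-8\right)^{2} = 64$)
$-619 + f = -619 + 64 = -555$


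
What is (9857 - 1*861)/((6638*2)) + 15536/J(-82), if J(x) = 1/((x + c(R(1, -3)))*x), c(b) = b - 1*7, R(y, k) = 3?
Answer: 363629217417/3319 ≈ 1.0956e+8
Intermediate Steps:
c(b) = -7 + b (c(b) = b - 7 = -7 + b)
J(x) = 1/(x*(-4 + x)) (J(x) = 1/((x + (-7 + 3))*x) = 1/((x - 4)*x) = 1/((-4 + x)*x) = 1/(x*(-4 + x)))
(9857 - 1*861)/((6638*2)) + 15536/J(-82) = (9857 - 1*861)/((6638*2)) + 15536/((1/((-82)*(-4 - 82)))) = (9857 - 861)/13276 + 15536/((-1/82/(-86))) = 8996*(1/13276) + 15536/((-1/82*(-1/86))) = 2249/3319 + 15536/(1/7052) = 2249/3319 + 15536*7052 = 2249/3319 + 109559872 = 363629217417/3319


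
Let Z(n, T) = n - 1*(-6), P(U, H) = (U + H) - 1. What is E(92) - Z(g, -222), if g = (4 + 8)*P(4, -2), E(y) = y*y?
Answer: 8446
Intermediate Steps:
P(U, H) = -1 + H + U (P(U, H) = (H + U) - 1 = -1 + H + U)
E(y) = y**2
g = 12 (g = (4 + 8)*(-1 - 2 + 4) = 12*1 = 12)
Z(n, T) = 6 + n (Z(n, T) = n + 6 = 6 + n)
E(92) - Z(g, -222) = 92**2 - (6 + 12) = 8464 - 1*18 = 8464 - 18 = 8446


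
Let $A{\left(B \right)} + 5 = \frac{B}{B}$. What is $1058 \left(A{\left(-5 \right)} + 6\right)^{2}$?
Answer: $4232$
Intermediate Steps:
$A{\left(B \right)} = -4$ ($A{\left(B \right)} = -5 + \frac{B}{B} = -5 + 1 = -4$)
$1058 \left(A{\left(-5 \right)} + 6\right)^{2} = 1058 \left(-4 + 6\right)^{2} = 1058 \cdot 2^{2} = 1058 \cdot 4 = 4232$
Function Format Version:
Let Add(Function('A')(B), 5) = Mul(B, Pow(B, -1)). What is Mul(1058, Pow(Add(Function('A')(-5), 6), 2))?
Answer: 4232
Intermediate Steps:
Function('A')(B) = -4 (Function('A')(B) = Add(-5, Mul(B, Pow(B, -1))) = Add(-5, 1) = -4)
Mul(1058, Pow(Add(Function('A')(-5), 6), 2)) = Mul(1058, Pow(Add(-4, 6), 2)) = Mul(1058, Pow(2, 2)) = Mul(1058, 4) = 4232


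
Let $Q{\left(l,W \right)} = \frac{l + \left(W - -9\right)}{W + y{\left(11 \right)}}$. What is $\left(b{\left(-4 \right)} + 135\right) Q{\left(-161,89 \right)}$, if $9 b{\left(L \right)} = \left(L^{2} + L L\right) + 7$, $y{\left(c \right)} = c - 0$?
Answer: $- \frac{4389}{50} \approx -87.78$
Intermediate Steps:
$y{\left(c \right)} = c$ ($y{\left(c \right)} = c + 0 = c$)
$b{\left(L \right)} = \frac{7}{9} + \frac{2 L^{2}}{9}$ ($b{\left(L \right)} = \frac{\left(L^{2} + L L\right) + 7}{9} = \frac{\left(L^{2} + L^{2}\right) + 7}{9} = \frac{2 L^{2} + 7}{9} = \frac{7 + 2 L^{2}}{9} = \frac{7}{9} + \frac{2 L^{2}}{9}$)
$Q{\left(l,W \right)} = \frac{9 + W + l}{11 + W}$ ($Q{\left(l,W \right)} = \frac{l + \left(W - -9\right)}{W + 11} = \frac{l + \left(W + 9\right)}{11 + W} = \frac{l + \left(9 + W\right)}{11 + W} = \frac{9 + W + l}{11 + W}$)
$\left(b{\left(-4 \right)} + 135\right) Q{\left(-161,89 \right)} = \left(\left(\frac{7}{9} + \frac{2 \left(-4\right)^{2}}{9}\right) + 135\right) \frac{9 + 89 - 161}{11 + 89} = \left(\left(\frac{7}{9} + \frac{2}{9} \cdot 16\right) + 135\right) \frac{1}{100} \left(-63\right) = \left(\left(\frac{7}{9} + \frac{32}{9}\right) + 135\right) \frac{1}{100} \left(-63\right) = \left(\frac{13}{3} + 135\right) \left(- \frac{63}{100}\right) = \frac{418}{3} \left(- \frac{63}{100}\right) = - \frac{4389}{50}$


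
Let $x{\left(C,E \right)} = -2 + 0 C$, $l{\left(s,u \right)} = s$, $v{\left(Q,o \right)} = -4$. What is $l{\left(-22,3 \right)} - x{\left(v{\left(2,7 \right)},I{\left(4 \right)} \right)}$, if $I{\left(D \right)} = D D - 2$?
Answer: $-20$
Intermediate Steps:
$I{\left(D \right)} = -2 + D^{2}$ ($I{\left(D \right)} = D^{2} - 2 = -2 + D^{2}$)
$x{\left(C,E \right)} = -2$ ($x{\left(C,E \right)} = -2 + 0 = -2$)
$l{\left(-22,3 \right)} - x{\left(v{\left(2,7 \right)},I{\left(4 \right)} \right)} = -22 - -2 = -22 + 2 = -20$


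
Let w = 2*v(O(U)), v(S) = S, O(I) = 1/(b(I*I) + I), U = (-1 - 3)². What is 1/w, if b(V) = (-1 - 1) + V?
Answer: 135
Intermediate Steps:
b(V) = -2 + V
U = 16 (U = (-4)² = 16)
O(I) = 1/(-2 + I + I²) (O(I) = 1/((-2 + I*I) + I) = 1/((-2 + I²) + I) = 1/(-2 + I + I²))
w = 1/135 (w = 2/(-2 + 16 + 16²) = 2/(-2 + 16 + 256) = 2/270 = 2*(1/270) = 1/135 ≈ 0.0074074)
1/w = 1/(1/135) = 135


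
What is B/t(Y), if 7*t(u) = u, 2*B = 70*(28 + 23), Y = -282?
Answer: -4165/94 ≈ -44.309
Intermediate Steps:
B = 1785 (B = (70*(28 + 23))/2 = (70*51)/2 = (1/2)*3570 = 1785)
t(u) = u/7
B/t(Y) = 1785/(((1/7)*(-282))) = 1785/(-282/7) = 1785*(-7/282) = -4165/94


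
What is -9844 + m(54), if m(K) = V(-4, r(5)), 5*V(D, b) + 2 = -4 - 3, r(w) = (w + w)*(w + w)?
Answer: -49229/5 ≈ -9845.8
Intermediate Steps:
r(w) = 4*w² (r(w) = (2*w)*(2*w) = 4*w²)
V(D, b) = -9/5 (V(D, b) = -⅖ + (-4 - 3)/5 = -⅖ + (⅕)*(-7) = -⅖ - 7/5 = -9/5)
m(K) = -9/5
-9844 + m(54) = -9844 - 9/5 = -49229/5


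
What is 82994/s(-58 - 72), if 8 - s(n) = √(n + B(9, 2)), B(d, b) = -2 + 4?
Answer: 41497/12 + 41497*I*√2/12 ≈ 3458.1 + 4890.5*I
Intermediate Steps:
B(d, b) = 2
s(n) = 8 - √(2 + n) (s(n) = 8 - √(n + 2) = 8 - √(2 + n))
82994/s(-58 - 72) = 82994/(8 - √(2 + (-58 - 72))) = 82994/(8 - √(2 - 130)) = 82994/(8 - √(-128)) = 82994/(8 - 8*I*√2)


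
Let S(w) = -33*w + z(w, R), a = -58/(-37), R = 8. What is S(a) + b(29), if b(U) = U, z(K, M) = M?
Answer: -545/37 ≈ -14.730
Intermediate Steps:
a = 58/37 (a = -58*(-1/37) = 58/37 ≈ 1.5676)
S(w) = 8 - 33*w (S(w) = -33*w + 8 = 8 - 33*w)
S(a) + b(29) = (8 - 33*58/37) + 29 = (8 - 1914/37) + 29 = -1618/37 + 29 = -545/37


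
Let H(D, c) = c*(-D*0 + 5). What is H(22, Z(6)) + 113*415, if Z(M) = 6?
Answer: 46925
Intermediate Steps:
H(D, c) = 5*c (H(D, c) = c*(0 + 5) = c*5 = 5*c)
H(22, Z(6)) + 113*415 = 5*6 + 113*415 = 30 + 46895 = 46925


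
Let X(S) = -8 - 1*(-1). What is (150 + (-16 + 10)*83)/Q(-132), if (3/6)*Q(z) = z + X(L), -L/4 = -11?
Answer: 174/139 ≈ 1.2518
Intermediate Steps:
L = 44 (L = -4*(-11) = 44)
X(S) = -7 (X(S) = -8 + 1 = -7)
Q(z) = -14 + 2*z (Q(z) = 2*(z - 7) = 2*(-7 + z) = -14 + 2*z)
(150 + (-16 + 10)*83)/Q(-132) = (150 + (-16 + 10)*83)/(-14 + 2*(-132)) = (150 - 6*83)/(-14 - 264) = (150 - 498)/(-278) = -348*(-1/278) = 174/139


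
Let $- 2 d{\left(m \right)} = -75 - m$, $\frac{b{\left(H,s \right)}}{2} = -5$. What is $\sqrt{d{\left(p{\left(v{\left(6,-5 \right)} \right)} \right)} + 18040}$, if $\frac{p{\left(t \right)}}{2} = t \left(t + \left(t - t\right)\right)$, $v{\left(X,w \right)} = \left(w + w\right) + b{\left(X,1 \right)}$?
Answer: $\frac{\sqrt{73910}}{2} \approx 135.93$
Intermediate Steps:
$b{\left(H,s \right)} = -10$ ($b{\left(H,s \right)} = 2 \left(-5\right) = -10$)
$v{\left(X,w \right)} = -10 + 2 w$ ($v{\left(X,w \right)} = \left(w + w\right) - 10 = 2 w - 10 = -10 + 2 w$)
$p{\left(t \right)} = 2 t^{2}$ ($p{\left(t \right)} = 2 t \left(t + \left(t - t\right)\right) = 2 t \left(t + 0\right) = 2 t t = 2 t^{2}$)
$d{\left(m \right)} = \frac{75}{2} + \frac{m}{2}$ ($d{\left(m \right)} = - \frac{-75 - m}{2} = \frac{75}{2} + \frac{m}{2}$)
$\sqrt{d{\left(p{\left(v{\left(6,-5 \right)} \right)} \right)} + 18040} = \sqrt{\left(\frac{75}{2} + \frac{2 \left(-10 + 2 \left(-5\right)\right)^{2}}{2}\right) + 18040} = \sqrt{\left(\frac{75}{2} + \frac{2 \left(-10 - 10\right)^{2}}{2}\right) + 18040} = \sqrt{\left(\frac{75}{2} + \frac{2 \left(-20\right)^{2}}{2}\right) + 18040} = \sqrt{\left(\frac{75}{2} + \frac{2 \cdot 400}{2}\right) + 18040} = \sqrt{\left(\frac{75}{2} + \frac{1}{2} \cdot 800\right) + 18040} = \sqrt{\left(\frac{75}{2} + 400\right) + 18040} = \sqrt{\frac{875}{2} + 18040} = \sqrt{\frac{36955}{2}} = \frac{\sqrt{73910}}{2}$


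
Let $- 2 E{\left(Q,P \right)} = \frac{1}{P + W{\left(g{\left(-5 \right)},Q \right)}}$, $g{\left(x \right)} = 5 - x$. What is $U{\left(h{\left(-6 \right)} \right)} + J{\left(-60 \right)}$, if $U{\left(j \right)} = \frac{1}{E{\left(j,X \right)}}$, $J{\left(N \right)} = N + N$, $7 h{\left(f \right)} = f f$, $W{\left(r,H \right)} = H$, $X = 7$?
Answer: $- \frac{1010}{7} \approx -144.29$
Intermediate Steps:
$h{\left(f \right)} = \frac{f^{2}}{7}$ ($h{\left(f \right)} = \frac{f f}{7} = \frac{f^{2}}{7}$)
$E{\left(Q,P \right)} = - \frac{1}{2 \left(P + Q\right)}$
$J{\left(N \right)} = 2 N$
$U{\left(j \right)} = -14 - 2 j$ ($U{\left(j \right)} = \frac{1}{\left(-1\right) \frac{1}{2 \cdot 7 + 2 j}} = \frac{1}{\left(-1\right) \frac{1}{14 + 2 j}} = -14 - 2 j$)
$U{\left(h{\left(-6 \right)} \right)} + J{\left(-60 \right)} = \left(-14 - 2 \frac{\left(-6\right)^{2}}{7}\right) + 2 \left(-60\right) = \left(-14 - 2 \cdot \frac{1}{7} \cdot 36\right) - 120 = \left(-14 - \frac{72}{7}\right) - 120 = - \frac{170}{7} - 120 = - \frac{1010}{7}$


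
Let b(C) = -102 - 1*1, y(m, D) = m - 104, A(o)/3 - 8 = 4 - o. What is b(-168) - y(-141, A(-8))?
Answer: 142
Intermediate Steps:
A(o) = 36 - 3*o (A(o) = 24 + 3*(4 - o) = 24 + (12 - 3*o) = 36 - 3*o)
y(m, D) = -104 + m
b(C) = -103 (b(C) = -102 - 1 = -103)
b(-168) - y(-141, A(-8)) = -103 - (-104 - 141) = -103 - 1*(-245) = -103 + 245 = 142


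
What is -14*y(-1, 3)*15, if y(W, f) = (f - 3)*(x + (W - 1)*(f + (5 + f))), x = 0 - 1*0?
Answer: 0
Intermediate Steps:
x = 0 (x = 0 + 0 = 0)
y(W, f) = (-1 + W)*(-3 + f)*(5 + 2*f) (y(W, f) = (f - 3)*(0 + (W - 1)*(f + (5 + f))) = (-3 + f)*(0 + (-1 + W)*(5 + 2*f)) = (-3 + f)*((-1 + W)*(5 + 2*f)) = (-1 + W)*(-3 + f)*(5 + 2*f))
-14*y(-1, 3)*15 = -14*(15 + 3 - 15*(-1) - 2*3**2 - 1*(-1)*3 + 2*(-1)*3**2)*15 = -14*(15 + 3 + 15 - 2*9 + 3 + 2*(-1)*9)*15 = -14*(15 + 3 + 15 - 18 + 3 - 18)*15 = -14*0*15 = 0*15 = 0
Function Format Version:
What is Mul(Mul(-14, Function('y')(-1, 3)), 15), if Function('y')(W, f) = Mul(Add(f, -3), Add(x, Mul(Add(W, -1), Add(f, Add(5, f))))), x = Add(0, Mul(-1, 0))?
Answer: 0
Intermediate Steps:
x = 0 (x = Add(0, 0) = 0)
Function('y')(W, f) = Mul(Add(-1, W), Add(-3, f), Add(5, Mul(2, f))) (Function('y')(W, f) = Mul(Add(f, -3), Add(0, Mul(Add(W, -1), Add(f, Add(5, f))))) = Mul(Add(-3, f), Add(0, Mul(Add(-1, W), Add(5, Mul(2, f))))) = Mul(Add(-3, f), Mul(Add(-1, W), Add(5, Mul(2, f)))) = Mul(Add(-1, W), Add(-3, f), Add(5, Mul(2, f))))
Mul(Mul(-14, Function('y')(-1, 3)), 15) = Mul(Mul(-14, Add(15, 3, Mul(-15, -1), Mul(-2, Pow(3, 2)), Mul(-1, -1, 3), Mul(2, -1, Pow(3, 2)))), 15) = Mul(Mul(-14, Add(15, 3, 15, Mul(-2, 9), 3, Mul(2, -1, 9))), 15) = Mul(Mul(-14, Add(15, 3, 15, -18, 3, -18)), 15) = Mul(Mul(-14, 0), 15) = Mul(0, 15) = 0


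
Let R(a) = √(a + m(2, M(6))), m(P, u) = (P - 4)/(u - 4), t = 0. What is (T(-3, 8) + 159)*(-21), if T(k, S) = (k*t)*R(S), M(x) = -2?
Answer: -3339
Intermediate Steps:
m(P, u) = (-4 + P)/(-4 + u)
R(a) = √(⅓ + a) (R(a) = √(a + (-4 + 2)/(-4 - 2)) = √(a - 2/(-6)) = √(a - ⅙*(-2)) = √(a + ⅓) = √(⅓ + a))
T(k, S) = 0 (T(k, S) = (k*0)*(√(3 + 9*S)/3) = 0*(√(3 + 9*S)/3) = 0)
(T(-3, 8) + 159)*(-21) = (0 + 159)*(-21) = 159*(-21) = -3339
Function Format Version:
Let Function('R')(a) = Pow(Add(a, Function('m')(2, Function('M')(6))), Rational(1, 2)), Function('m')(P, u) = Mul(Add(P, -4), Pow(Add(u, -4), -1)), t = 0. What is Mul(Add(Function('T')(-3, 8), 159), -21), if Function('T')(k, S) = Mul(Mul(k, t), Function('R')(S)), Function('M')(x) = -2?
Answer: -3339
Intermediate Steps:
Function('m')(P, u) = Mul(Pow(Add(-4, u), -1), Add(-4, P)) (Function('m')(P, u) = Mul(Add(-4, P), Pow(Add(-4, u), -1)) = Mul(Pow(Add(-4, u), -1), Add(-4, P)))
Function('R')(a) = Pow(Add(Rational(1, 3), a), Rational(1, 2)) (Function('R')(a) = Pow(Add(a, Mul(Pow(Add(-4, -2), -1), Add(-4, 2))), Rational(1, 2)) = Pow(Add(a, Mul(Pow(-6, -1), -2)), Rational(1, 2)) = Pow(Add(a, Mul(Rational(-1, 6), -2)), Rational(1, 2)) = Pow(Add(a, Rational(1, 3)), Rational(1, 2)) = Pow(Add(Rational(1, 3), a), Rational(1, 2)))
Function('T')(k, S) = 0 (Function('T')(k, S) = Mul(Mul(k, 0), Mul(Rational(1, 3), Pow(Add(3, Mul(9, S)), Rational(1, 2)))) = Mul(0, Mul(Rational(1, 3), Pow(Add(3, Mul(9, S)), Rational(1, 2)))) = 0)
Mul(Add(Function('T')(-3, 8), 159), -21) = Mul(Add(0, 159), -21) = Mul(159, -21) = -3339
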